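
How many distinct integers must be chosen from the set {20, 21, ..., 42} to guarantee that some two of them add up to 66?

15

A set avoiding the sum 66 can contain at most one of each pair {x, 66−x}, plus the 5 elements whose complement lies outside the range or equal to its own complement.
The integers 20, …, 33 (14 of them) are such a set: any two sum to at least 20+21 = 41 and at most 32+33 = 65 < 66.
By pigeonhole, any 15th integer completes one of the 9 pairs, so 15 choices force a sum of 66.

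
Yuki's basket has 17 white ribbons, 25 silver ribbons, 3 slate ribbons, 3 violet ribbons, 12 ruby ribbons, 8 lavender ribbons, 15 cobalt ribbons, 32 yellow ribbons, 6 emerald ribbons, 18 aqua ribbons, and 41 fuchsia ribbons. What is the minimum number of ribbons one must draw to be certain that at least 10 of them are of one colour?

84

An adversary could hand out at most 9 ribbons per colour (4 colours run out sooner): 9 + 9 + 3 + 3 + 9 + 8 + 9 + 9 + 6 + 9 + 9 = 83 ribbons and still no colour has 10.
One more ribbon lands in a colour already at 9, so 84 draws are enough and 83 are not.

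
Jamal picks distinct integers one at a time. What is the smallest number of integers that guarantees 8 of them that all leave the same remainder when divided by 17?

120

By pigeonhole, the 17 residue classes mod 17 are the pigeonholes.
With 119 integers one could put 7 in each residue class and have no class reach 8.
The 120th integer pushes some class to 8, so 17·7 + 1 = 120.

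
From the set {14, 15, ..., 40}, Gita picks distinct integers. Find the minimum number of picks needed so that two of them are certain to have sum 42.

21

Group the elements by complementary pair {x, 42−x}: {14,28}, {15,27}, {16,26}, …, giving 7 two-element pairs, the single value 21 (it cannot pair with itself since the integers are distinct), and 12 integers whose partner 42−x falls outside [14,40].
By pigeonhole, treating each of those 20 groups as a pigeonhole, one can pick one integer per group — 20 integers — with no two summing to 42.
The 21st integer lands in an occupied pair, forcing a sum of 42.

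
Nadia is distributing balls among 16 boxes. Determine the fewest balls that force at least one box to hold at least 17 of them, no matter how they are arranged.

257

With 256 balls one could put exactly 16 in each of the 16 boxes, and no box would reach 17.
By pigeonhole, one more ball must land in a box that already has 16, giving it 17.
So 16 × 16 + 1 = 257 balls are required.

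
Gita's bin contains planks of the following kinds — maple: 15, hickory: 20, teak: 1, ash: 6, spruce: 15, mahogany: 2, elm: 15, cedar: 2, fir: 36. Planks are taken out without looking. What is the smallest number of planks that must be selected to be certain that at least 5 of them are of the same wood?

An adversary could hand out at most 4 planks per wood (teak, mahogany, cedar run out sooner): 4 + 4 + 1 + 4 + 4 + 2 + 4 + 2 + 4 = 29 planks and still no wood has 5.
One more plank lands in a wood already at 4, so 30 draws are enough and 29 are not.

30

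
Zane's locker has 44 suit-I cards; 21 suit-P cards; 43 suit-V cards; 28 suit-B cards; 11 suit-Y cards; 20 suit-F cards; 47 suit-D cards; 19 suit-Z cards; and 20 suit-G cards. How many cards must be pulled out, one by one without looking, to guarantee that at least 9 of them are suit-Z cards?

243

In the worst case for collecting suit-Z cards, every non-suit-Z card comes out first.
There are 44 + 21 + 43 + 28 + 11 + 20 + 47 + 20 = 234 non-suit-Z cards altogether.
After those, each further card must be suit-Z, so 234 + 9 = 243 draws guarantee 9 suit-Z cards.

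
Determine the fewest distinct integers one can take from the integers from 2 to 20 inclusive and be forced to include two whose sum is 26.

Two chosen integers sum to 26 exactly when both halves of some pair {x, 26−x} with 6 ≤ x ≤ 26−x ≤ 20 are chosen — 7 such pairs.
The remaining 5 elements (those with no distinct partner in range) can never complete a 26-sum, so the worst case takes all of them and one from each pair: 5 + 7 = 12.
Pigeonhole: the 13th integer has to be the second member of some pair, so 12 + 1 = 13.

13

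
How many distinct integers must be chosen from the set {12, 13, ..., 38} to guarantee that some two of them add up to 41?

19

Two chosen integers sum to 41 exactly when both halves of some pair {x, 41−x} with 12 ≤ x ≤ 41−x ≤ 29 are chosen — 9 such pairs.
The remaining 9 elements (those with no distinct partner in range) can never complete a 41-sum, so the worst case takes all of them and one from each pair: 9 + 9 = 18.
By the pigeonhole principle, the 19th integer has to be the second member of some pair, so 18 + 1 = 19.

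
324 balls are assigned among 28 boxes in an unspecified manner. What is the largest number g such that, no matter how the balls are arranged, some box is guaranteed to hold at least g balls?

The 28 boxes are the holes and the 324 balls are the pigeons.
If every box held at most 11 balls, the total would be at most 28 × 11 = 308, which is less than 324.
So some box holds at least ⌈324/28⌉ = 12 balls.

12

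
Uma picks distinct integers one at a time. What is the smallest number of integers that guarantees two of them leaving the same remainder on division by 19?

20

The 19 residue classes mod 19 are the pigeonholes.
With 19 integers one could put 1 in each residue class and have no class reach 2.
The 20th integer pushes some class to 2, so 19·1 + 1 = 20.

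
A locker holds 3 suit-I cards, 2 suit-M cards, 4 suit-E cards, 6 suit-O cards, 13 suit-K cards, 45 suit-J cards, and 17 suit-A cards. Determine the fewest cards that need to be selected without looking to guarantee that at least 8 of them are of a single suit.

Pigeonhole: the 7 suits are the holes; the cards drawn are the pigeons.
To avoid 8 of any one suit, the worst case takes at most 7 of each suit, or every card of a suit that has fewer than 7.
That gives 3 + 2 + 4 + 6 + 7 + 7 + 7 = 36 cards with no suit reaching 8.
The next card forces some suit to 8, so 36 + 1 = 37.

37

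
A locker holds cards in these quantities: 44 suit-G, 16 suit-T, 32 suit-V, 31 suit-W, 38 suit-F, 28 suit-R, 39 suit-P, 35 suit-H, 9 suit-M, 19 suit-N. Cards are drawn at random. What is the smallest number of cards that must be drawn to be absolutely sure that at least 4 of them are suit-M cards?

286

In the worst case for collecting suit-M cards, every non-suit-M card comes out first.
There are 44 + 16 + 32 + 31 + 38 + 28 + 39 + 35 + 19 = 282 non-suit-M cards altogether.
After those, each further card must be suit-M, so 282 + 4 = 286 draws guarantee 4 suit-M cards.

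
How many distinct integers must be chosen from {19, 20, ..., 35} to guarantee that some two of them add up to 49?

12

A set avoiding the sum 49 can contain at most one of each pair {x, 49−x}, plus the 5 elements whose complement lies outside the range.
The integers 25, …, 35 (11 of them) are such a set: any two sum to at least 25+26 = 51 > 49.
By pigeonhole, any 12th integer completes one of the 6 pairs, so 12 choices force a sum of 49.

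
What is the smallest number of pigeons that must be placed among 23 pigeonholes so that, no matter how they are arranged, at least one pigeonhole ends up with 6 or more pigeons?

With 115 pigeons one could put exactly 5 in each of the 23 pigeonholes, and no pigeonhole would reach 6.
By the pigeonhole principle, one more pigeon must land in a pigeonhole that already has 5, giving it 6.
So 23 × 5 + 1 = 116 pigeons are required.

116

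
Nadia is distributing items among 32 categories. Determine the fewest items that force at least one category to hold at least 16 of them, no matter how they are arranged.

481

With 480 items one could put exactly 15 in each of the 32 categories, and no category would reach 16.
By the pigeonhole principle, one more item must land in a category that already has 15, giving it 16.
So 32 × 15 + 1 = 481 items are required.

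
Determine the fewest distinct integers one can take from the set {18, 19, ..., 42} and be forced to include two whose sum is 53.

Group the elements by complementary pair {x, 53−x}: {18,35}, {19,34}, {20,33}, …, giving 9 two-element pairs and 7 integers whose partner 53−x falls outside [18,42].
Treating each of those 16 groups as a pigeonhole, one can pick one integer per group — 16 integers — with no two summing to 53.
The 17th integer lands in an occupied pair, forcing a sum of 53.

17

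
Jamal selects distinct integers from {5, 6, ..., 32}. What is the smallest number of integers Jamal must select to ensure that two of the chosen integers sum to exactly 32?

A set avoiding the sum 32 can contain at most one of each pair {x, 32−x}, plus the 6 elements whose complement lies outside the range or equal to its own complement.
The integers 16, …, 32 (17 of them) are such a set: any two sum to at least 16+17 = 33 > 32.
Pigeonhole: any 18th integer completes one of the 11 pairs, so 18 choices force a sum of 32.

18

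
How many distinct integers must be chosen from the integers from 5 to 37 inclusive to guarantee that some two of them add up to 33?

22

Two chosen integers sum to 33 exactly when both halves of some pair {x, 33−x} with 5 ≤ x ≤ 33−x ≤ 28 are chosen — 12 such pairs.
The remaining 9 elements (those with no distinct partner in range) can never complete a 33-sum, so the worst case takes all of them and one from each pair: 9 + 12 = 21.
By the pigeonhole principle, the 22nd integer has to be the second member of some pair, so 21 + 1 = 22.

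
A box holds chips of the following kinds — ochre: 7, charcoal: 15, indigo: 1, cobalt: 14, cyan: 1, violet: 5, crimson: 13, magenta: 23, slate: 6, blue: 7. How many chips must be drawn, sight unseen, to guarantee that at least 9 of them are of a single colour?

An adversary could hand out at most 8 chips per colour (6 colours run out sooner): 7 + 8 + 1 + 8 + 1 + 5 + 8 + 8 + 6 + 7 = 59 chips and still no colour has 9.
One more chip lands in a colour already at 8, so 60 draws are enough and 59 are not.

60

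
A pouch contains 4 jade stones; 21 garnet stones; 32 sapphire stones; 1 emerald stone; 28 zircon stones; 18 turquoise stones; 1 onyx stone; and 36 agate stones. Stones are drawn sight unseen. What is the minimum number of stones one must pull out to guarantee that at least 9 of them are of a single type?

47

Put each drawn stone into a box by type. The largest draw with every box below 9 takes min(count, 8) from each type; types with fewer than 8 contribute all they have.
Σ min(cᵢ, 8) = 4 + 8 + 8 + 1 + 8 + 8 + 1 + 8 = 46.
Draw number 46 + 1 = 47 must push one box to 9.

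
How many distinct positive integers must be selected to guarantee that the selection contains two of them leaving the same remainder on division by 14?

15

Pigeonhole: the 14 residue classes mod 14 are the pigeonholes.
With 14 integers one could put 1 in each residue class and have no class reach 2.
The 15th integer pushes some class to 2, so 14·1 + 1 = 15.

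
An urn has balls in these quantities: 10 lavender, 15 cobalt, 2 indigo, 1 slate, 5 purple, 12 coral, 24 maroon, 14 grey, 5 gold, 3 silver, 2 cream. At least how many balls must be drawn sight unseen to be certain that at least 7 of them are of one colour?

49

An adversary could hand out at most 6 balls per colour (6 colours run out sooner): 6 + 6 + 2 + 1 + 5 + 6 + 6 + 6 + 5 + 3 + 2 = 48 balls and still no colour has 7.
Pigeonhole: one more ball lands in a colour already at 6, so 49 draws are enough and 48 are not.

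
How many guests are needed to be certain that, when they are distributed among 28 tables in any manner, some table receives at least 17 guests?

449

With 448 guests one could put exactly 16 in each of the 28 tables, and no table would reach 17.
One more guest must land in a table that already has 16, giving it 17.
So 28 × 16 + 1 = 449 guests are required.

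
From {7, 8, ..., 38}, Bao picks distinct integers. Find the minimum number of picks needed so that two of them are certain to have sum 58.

Group the elements by complementary pair {x, 58−x}: {20,38}, {21,37}, {22,36}, …, giving 9 two-element pairs, the single value 29 (it cannot pair with itself since the integers are distinct), and 13 integers whose partner 58−x falls outside [7,38].
By pigeonhole, treating each of those 23 groups as a pigeonhole, one can pick one integer per group — 23 integers — with no two summing to 58.
The 24th integer lands in an occupied pair, forcing a sum of 58.

24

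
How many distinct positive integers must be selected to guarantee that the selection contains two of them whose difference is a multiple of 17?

18

Integers whose pairwise differences are multiples of 17 are exactly those sharing a remainder mod 17. The 17 residue classes mod 17 are the pigeonholes.
With 17 integers one could put 1 in each residue class and have no class reach 2.
The 18th integer pushes some class to 2, so 17·1 + 1 = 18.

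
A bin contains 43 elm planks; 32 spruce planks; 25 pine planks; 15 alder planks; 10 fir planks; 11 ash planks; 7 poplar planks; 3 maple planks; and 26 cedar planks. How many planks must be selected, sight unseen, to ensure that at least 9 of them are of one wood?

Put each drawn plank into a box by wood. The largest draw with every box below 9 takes min(count, 8) from each wood; woods with fewer than 8 contribute all they have.
Σ min(cᵢ, 8) = 8 + 8 + 8 + 8 + 8 + 8 + 7 + 3 + 8 = 66.
Draw number 66 + 1 = 67 must push one box to 9.

67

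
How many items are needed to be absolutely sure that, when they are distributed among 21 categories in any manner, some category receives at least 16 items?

316

With 315 items one could put exactly 15 in each of the 21 categories, and no category would reach 16.
One more item must land in a category that already has 15, giving it 16.
So 21 × 15 + 1 = 316 items are required.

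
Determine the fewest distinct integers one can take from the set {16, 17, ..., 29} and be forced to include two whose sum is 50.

A set avoiding the sum 50 can contain at most one of each pair {x, 50−x}, plus the 6 elements whose complement lies outside the range or equal to its own complement.
The integers 16, …, 25 (10 of them) are such a set: any two sum to at least 16+17 = 33 and at most 24+25 = 49 < 50.
By pigeonhole, any 11th integer completes one of the 4 pairs, so 11 choices force a sum of 50.

11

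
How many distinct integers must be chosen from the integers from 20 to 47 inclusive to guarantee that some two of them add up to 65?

16

A set avoiding the sum 65 can contain at most one of each pair {x, 65−x}, plus the 2 elements whose complement lies outside the range.
The integers 33, …, 47 (15 of them) are such a set: any two sum to at least 33+34 = 67 > 65.
Any 16th integer completes one of the 13 pairs, so 16 choices force a sum of 65.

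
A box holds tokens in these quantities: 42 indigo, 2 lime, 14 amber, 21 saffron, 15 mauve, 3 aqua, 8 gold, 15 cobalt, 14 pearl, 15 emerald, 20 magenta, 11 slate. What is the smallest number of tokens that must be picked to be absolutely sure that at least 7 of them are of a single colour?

66

Pigeonhole: put each drawn token into a box by colour. The largest draw with every box below 7 takes min(count, 6) from each colour; colours with fewer than 6 contribute all they have.
Σ min(cᵢ, 6) = 6 + 2 + 6 + 6 + 6 + 3 + 6 + 6 + 6 + 6 + 6 + 6 = 65.
Draw number 65 + 1 = 66 must push one box to 7.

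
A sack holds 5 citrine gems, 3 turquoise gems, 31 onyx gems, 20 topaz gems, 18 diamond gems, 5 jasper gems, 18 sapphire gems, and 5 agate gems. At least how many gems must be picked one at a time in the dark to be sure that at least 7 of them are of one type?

An adversary could hand out at most 6 gems per type (4 types run out sooner): 5 + 3 + 6 + 6 + 6 + 5 + 6 + 5 = 42 gems and still no type has 7.
One more gem lands in a type already at 6, so 43 draws are enough and 42 are not.

43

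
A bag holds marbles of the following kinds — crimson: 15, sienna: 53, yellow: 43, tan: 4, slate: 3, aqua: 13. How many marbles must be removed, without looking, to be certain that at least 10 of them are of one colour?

An adversary could hand out at most 9 marbles per colour (tan, slate run out sooner): 9 + 9 + 9 + 4 + 3 + 9 = 43 marbles and still no colour has 10.
One more marble lands in a colour already at 9, so 44 draws are enough and 43 are not.

44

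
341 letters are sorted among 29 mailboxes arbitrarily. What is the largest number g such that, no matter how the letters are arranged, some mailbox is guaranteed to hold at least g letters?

12

By pigeonhole, the 29 mailboxes are the holes and the 341 letters are the pigeons.
If every mailbox held at most 11 letters, the total would be at most 29 × 11 = 319, which is less than 341.
So some mailbox holds at least ⌈341/29⌉ = 12 letters.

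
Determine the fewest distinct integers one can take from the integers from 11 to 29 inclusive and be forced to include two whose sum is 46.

14

Group the elements by complementary pair {x, 46−x}: {17,29}, {18,28}, {19,27}, …, giving 6 two-element pairs, the single value 23 (it cannot pair with itself since the integers are distinct), and 6 integers whose partner 46−x falls outside [11,29].
Treating each of those 13 groups as a pigeonhole, one can pick one integer per group — 13 integers — with no two summing to 46.
The 14th integer lands in an occupied pair, forcing a sum of 46.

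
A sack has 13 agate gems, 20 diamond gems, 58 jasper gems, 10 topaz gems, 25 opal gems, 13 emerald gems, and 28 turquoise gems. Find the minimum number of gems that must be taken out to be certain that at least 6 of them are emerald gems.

In the worst case for collecting emerald gems, every non-emerald gem comes out first.
There are 13 + 20 + 58 + 10 + 25 + 28 = 154 non-emerald gems altogether.
After those, each further gem must be emerald, so 154 + 6 = 160 draws guarantee 6 emerald gems.

160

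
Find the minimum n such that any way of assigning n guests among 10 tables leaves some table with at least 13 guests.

121

With 120 guests one could put exactly 12 in each of the 10 tables, and no table would reach 13.
One more guest must land in a table that already has 12, giving it 13.
So 10 × 12 + 1 = 121 guests are required.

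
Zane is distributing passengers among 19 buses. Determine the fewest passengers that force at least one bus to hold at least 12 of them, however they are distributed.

210

With 209 passengers one could put exactly 11 in each of the 19 buses, and no bus would reach 12.
By pigeonhole, one more passenger must land in a bus that already has 11, giving it 12.
So 19 × 11 + 1 = 210 passengers are required.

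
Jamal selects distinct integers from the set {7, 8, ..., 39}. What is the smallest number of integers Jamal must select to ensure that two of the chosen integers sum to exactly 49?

19

Group the elements by complementary pair {x, 49−x}: {10,39}, {11,38}, {12,37}, …, giving 15 two-element pairs and 3 integers whose partner 49−x falls outside [7,39].
Treating each of those 18 groups as a pigeonhole, one can pick one integer per group — 18 integers — with no two summing to 49.
The 19th integer lands in an occupied pair, forcing a sum of 49.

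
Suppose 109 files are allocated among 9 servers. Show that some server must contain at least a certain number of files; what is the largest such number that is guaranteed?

The 9 servers are the holes and the 109 files are the pigeons.
If every server held at most 12 files, the total would be at most 9 × 12 = 108, which is less than 109.
So some server holds at least ⌈109/9⌉ = 13 files.

13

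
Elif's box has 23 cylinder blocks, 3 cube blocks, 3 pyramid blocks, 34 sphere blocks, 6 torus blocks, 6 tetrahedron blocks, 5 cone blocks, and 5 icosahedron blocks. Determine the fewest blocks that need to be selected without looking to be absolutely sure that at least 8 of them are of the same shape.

43

Pigeonhole: the 8 shapes are the holes; the blocks drawn are the pigeons.
To avoid 8 of any one shape, the worst case takes at most 7 of each shape, or every block of a shape that has fewer than 7.
That gives 7 + 3 + 3 + 7 + 6 + 6 + 5 + 5 = 42 blocks with no shape reaching 8.
The next block forces some shape to 8, so 42 + 1 = 43.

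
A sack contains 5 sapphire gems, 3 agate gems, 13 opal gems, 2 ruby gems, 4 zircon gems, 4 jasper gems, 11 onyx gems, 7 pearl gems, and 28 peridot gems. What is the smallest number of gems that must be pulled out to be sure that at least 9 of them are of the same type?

The 9 types are the holes; the gems drawn are the pigeons.
To avoid 9 of any one type, the worst case takes at most 8 of each type, or every gem of a type that has fewer than 8.
That gives 5 + 3 + 8 + 2 + 4 + 4 + 8 + 7 + 8 = 49 gems with no type reaching 9.
The next gem forces some type to 9, so 49 + 1 = 50.

50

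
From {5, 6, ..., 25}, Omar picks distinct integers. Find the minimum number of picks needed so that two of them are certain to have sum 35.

14

Two chosen integers sum to 35 exactly when both halves of some pair {x, 35−x} with 10 ≤ x ≤ 35−x ≤ 25 are chosen — 8 such pairs.
The remaining 5 elements (those with no distinct partner in range) can never complete a 35-sum, so the worst case takes all of them and one from each pair: 5 + 8 = 13.
The 14th integer has to be the second member of some pair, so 13 + 1 = 14.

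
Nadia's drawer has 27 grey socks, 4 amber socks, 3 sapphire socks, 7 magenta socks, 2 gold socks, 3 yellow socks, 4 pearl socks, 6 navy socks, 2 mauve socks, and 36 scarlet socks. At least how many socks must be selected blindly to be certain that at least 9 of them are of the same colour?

Pigeonhole: the 10 colours are the holes; the socks drawn are the pigeons.
To avoid 9 of any one colour, the worst case takes at most 8 of each colour, or every sock of a colour that has fewer than 8.
That gives 8 + 4 + 3 + 7 + 2 + 3 + 4 + 6 + 2 + 8 = 47 socks with no colour reaching 9.
The next sock forces some colour to 9, so 47 + 1 = 48.

48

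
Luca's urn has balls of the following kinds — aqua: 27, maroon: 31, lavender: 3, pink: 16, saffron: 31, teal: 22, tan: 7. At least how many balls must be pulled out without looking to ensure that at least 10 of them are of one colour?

56

By pigeonhole, the 7 colours are the holes; the balls drawn are the pigeons.
To avoid 10 of any one colour, the worst case takes at most 9 of each colour, or every ball of a colour that has fewer than 9.
That gives 9 + 9 + 3 + 9 + 9 + 9 + 7 = 55 balls with no colour reaching 10.
The next ball forces some colour to 10, so 55 + 1 = 56.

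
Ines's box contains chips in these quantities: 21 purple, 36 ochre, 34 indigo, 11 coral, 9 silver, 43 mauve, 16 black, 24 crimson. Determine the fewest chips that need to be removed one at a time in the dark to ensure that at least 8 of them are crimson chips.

178

In the worst case for collecting crimson chips, every non-crimson chip comes out first.
There are 21 + 36 + 34 + 11 + 9 + 43 + 16 = 170 non-crimson chips altogether.
After those, each further chip must be crimson, so 170 + 8 = 178 draws guarantee 8 crimson chips.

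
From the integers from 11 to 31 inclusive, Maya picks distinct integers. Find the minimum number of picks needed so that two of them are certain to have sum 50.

Group the elements by complementary pair {x, 50−x}: {19,31}, {20,30}, {21,29}, …, giving 6 two-element pairs; the single value 25 (it cannot pair with itself since the integers are distinct); and 8 integers whose partner 50−x falls outside [11,31].
By the pigeonhole principle, treating each of those 15 groups as a pigeonhole, one can pick one integer per group — 15 integers — with no two summing to 50.
The 16th integer lands in an occupied pair, forcing a sum of 50.

16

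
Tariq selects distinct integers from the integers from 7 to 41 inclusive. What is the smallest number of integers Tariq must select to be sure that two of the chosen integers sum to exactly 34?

Two chosen integers sum to 34 exactly when both halves of some pair {x, 34−x} with 7 ≤ x ≤ 34−x ≤ 27 are chosen — 10 such pairs.
The remaining 15 elements (those with no distinct partner in range) can never complete a 34-sum, so the worst case takes all of them and one from each pair: 15 + 10 = 25.
The 26th integer has to be the second member of some pair, so 25 + 1 = 26.

26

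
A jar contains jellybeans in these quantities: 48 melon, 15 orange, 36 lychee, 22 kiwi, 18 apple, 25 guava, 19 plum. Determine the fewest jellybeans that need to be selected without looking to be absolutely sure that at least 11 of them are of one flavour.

71

An adversary could hand out at most 10 jellybeans per flavour: 10 + 10 + 10 + 10 + 10 + 10 + 10 = 70 jellybeans and still no flavour has 11.
By the pigeonhole principle, one more jellybean lands in a flavour already at 10, so 71 draws are enough and 70 are not.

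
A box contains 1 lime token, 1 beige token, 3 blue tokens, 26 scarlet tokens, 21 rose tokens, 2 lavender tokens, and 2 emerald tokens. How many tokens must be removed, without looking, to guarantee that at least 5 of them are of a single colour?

The 7 colours are the holes; the tokens drawn are the pigeons.
To avoid 5 of any one colour, the worst case takes at most 4 of each colour, or every token of a colour that has fewer than 4.
That gives 1 + 1 + 3 + 4 + 4 + 2 + 2 = 17 tokens with no colour reaching 5.
The next token forces some colour to 5, so 17 + 1 = 18.

18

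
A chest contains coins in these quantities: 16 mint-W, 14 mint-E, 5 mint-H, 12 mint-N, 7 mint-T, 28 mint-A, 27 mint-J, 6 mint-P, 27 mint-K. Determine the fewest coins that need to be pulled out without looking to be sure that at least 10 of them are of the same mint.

An adversary could hand out at most 9 coins per mint (mint-H, mint-T, mint-P run out sooner): 9 + 9 + 5 + 9 + 7 + 9 + 9 + 6 + 9 = 72 coins and still no mint has 10.
One more coin lands in a mint already at 9, so 73 draws are enough and 72 are not.

73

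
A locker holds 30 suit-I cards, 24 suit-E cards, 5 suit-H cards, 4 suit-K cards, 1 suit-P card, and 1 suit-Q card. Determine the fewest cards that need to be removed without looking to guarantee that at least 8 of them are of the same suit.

26

Put each drawn card into a box by suit. The largest draw with every box below 8 takes min(count, 7) from each suit; suits with fewer than 7 contribute all they have.
Σ min(cᵢ, 7) = 7 + 7 + 5 + 4 + 1 + 1 = 25.
Draw number 25 + 1 = 26 must push one box to 8.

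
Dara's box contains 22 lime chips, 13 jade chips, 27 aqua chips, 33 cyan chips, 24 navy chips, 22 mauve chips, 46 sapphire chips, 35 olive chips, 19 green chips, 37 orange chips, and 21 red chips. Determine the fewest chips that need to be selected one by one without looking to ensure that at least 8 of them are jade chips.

294

In the worst case for collecting jade chips, every non-jade chip comes out first.
There are 22 + 27 + 33 + 24 + 22 + 46 + 35 + 19 + 37 + 21 = 286 non-jade chips altogether.
After those, each further chip must be jade, so 286 + 8 = 294 draws guarantee 8 jade chips.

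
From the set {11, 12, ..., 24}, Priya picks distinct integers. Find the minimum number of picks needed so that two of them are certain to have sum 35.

8

Two chosen integers sum to 35 exactly when both halves of some pair {x, 35−x} with 11 ≤ x ≤ 35−x ≤ 24 are chosen — 7 such pairs.
Every element belongs to one of those pairs, so the worst case picks one from each: 7 integers.
The 8th integer has to be the second member of some pair, so 7 + 1 = 8.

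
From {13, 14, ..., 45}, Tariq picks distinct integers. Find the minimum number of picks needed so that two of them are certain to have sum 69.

23

Two chosen integers sum to 69 exactly when both halves of some pair {x, 69−x} with 24 ≤ x ≤ 69−x ≤ 45 are chosen — 11 such pairs.
The remaining 11 elements (those with no distinct partner in range) can never complete a 69-sum, so the worst case takes all of them and one from each pair: 11 + 11 = 22.
The 23rd integer has to be the second member of some pair, so 22 + 1 = 23.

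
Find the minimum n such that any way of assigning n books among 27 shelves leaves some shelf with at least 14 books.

352

With 351 books one could put exactly 13 in each of the 27 shelves, and no shelf would reach 14.
Pigeonhole: one more book must land in a shelf that already has 13, giving it 14.
So 27 × 13 + 1 = 352 books are required.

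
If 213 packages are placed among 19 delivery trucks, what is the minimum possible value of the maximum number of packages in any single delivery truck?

12

The 19 delivery trucks are the holes and the 213 packages are the pigeons.
If every delivery truck held at most 11 packages, the total would be at most 19 × 11 = 209, which is less than 213.
So some delivery truck holds at least ⌈213/19⌉ = 12 packages.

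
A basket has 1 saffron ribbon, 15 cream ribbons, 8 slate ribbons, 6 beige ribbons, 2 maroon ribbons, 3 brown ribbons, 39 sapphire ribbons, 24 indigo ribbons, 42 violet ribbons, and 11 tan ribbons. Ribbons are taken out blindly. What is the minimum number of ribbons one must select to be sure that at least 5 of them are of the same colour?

35

An adversary could hand out at most 4 ribbons per colour (saffron, maroon, brown run out sooner): 1 + 4 + 4 + 4 + 2 + 3 + 4 + 4 + 4 + 4 = 34 ribbons and still no colour has 5.
Pigeonhole: one more ribbon lands in a colour already at 4, so 35 draws are enough and 34 are not.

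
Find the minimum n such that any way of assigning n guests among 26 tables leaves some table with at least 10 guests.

235

With 234 guests one could put exactly 9 in each of the 26 tables, and no table would reach 10.
One more guest must land in a table that already has 9, giving it 10.
So 26 × 9 + 1 = 235 guests are required.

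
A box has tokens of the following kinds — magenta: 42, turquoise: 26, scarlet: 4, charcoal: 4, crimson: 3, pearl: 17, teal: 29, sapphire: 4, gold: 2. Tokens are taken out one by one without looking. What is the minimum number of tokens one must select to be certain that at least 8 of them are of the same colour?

By the pigeonhole principle, the 9 colours are the holes; the tokens drawn are the pigeons.
To avoid 8 of any one colour, the worst case takes at most 7 of each colour, or every token of a colour that has fewer than 7.
That gives 7 + 7 + 4 + 4 + 3 + 7 + 7 + 4 + 2 = 45 tokens with no colour reaching 8.
The next token forces some colour to 8, so 45 + 1 = 46.

46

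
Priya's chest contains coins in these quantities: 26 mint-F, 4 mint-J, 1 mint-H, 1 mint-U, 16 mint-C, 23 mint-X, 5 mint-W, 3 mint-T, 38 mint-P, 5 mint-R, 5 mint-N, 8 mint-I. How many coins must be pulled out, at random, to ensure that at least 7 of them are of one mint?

By pigeonhole, put each drawn coin into a box by mint. The largest draw with every box below 7 takes min(count, 6) from each mint; mints with fewer than 6 contribute all they have.
Σ min(cᵢ, 6) = 6 + 4 + 1 + 1 + 6 + 6 + 5 + 3 + 6 + 5 + 5 + 6 = 54.
Draw number 54 + 1 = 55 must push one box to 7.

55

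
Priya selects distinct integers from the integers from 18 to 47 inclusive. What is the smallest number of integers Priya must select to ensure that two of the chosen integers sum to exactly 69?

18

A set avoiding the sum 69 can contain at most one of each pair {x, 69−x}, plus the 4 elements whose complement lies outside the range.
The integers 18, …, 34 (17 of them) are such a set: any two sum to at least 18+19 = 37 and at most 33+34 = 67 < 69.
By pigeonhole, any 18th integer completes one of the 13 pairs, so 18 choices force a sum of 69.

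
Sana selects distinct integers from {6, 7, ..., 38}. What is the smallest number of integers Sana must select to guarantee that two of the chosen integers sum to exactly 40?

Group the elements by complementary pair {x, 40−x}: {6,34}, {7,33}, {8,32}, …, giving 14 two-element pairs, the single value 20 (it cannot pair with itself since the integers are distinct), and 4 integers whose partner 40−x falls outside [6,38].
Treating each of those 19 groups as a pigeonhole, one can pick one integer per group — 19 integers — with no two summing to 40.
The 20th integer lands in an occupied pair, forcing a sum of 40.

20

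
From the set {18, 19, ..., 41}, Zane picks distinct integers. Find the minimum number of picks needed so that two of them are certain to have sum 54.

16

A set avoiding the sum 54 can contain at most one of each pair {x, 54−x}, plus the 6 elements whose complement lies outside the range or equal to its own complement.
The integers 27, …, 41 (15 of them) are such a set: any two sum to at least 27+28 = 55 > 54.
By the pigeonhole principle, any 16th integer completes one of the 9 pairs, so 16 choices force a sum of 54.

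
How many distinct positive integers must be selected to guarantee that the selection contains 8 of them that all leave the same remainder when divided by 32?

225

The 32 residue classes mod 32 are the pigeonholes.
With 224 integers one could put 7 in each residue class and have no class reach 8.
The 225th integer pushes some class to 8, so 32·7 + 1 = 225.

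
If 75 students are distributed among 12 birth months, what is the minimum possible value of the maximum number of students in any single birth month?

The 12 birth months are the holes and the 75 students are the pigeons.
If every birth month held at most 6 students, the total would be at most 12 × 6 = 72, which is less than 75.
So some birth month holds at least ⌈75/12⌉ = 7 students.

7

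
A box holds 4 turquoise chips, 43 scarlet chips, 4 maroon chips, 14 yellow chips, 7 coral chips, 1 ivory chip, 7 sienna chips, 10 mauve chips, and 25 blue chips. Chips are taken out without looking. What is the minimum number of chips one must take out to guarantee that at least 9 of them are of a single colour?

56

An adversary could hand out at most 8 chips per colour (5 colours run out sooner): 4 + 8 + 4 + 8 + 7 + 1 + 7 + 8 + 8 = 55 chips and still no colour has 9.
One more chip lands in a colour already at 8, so 56 draws are enough and 55 are not.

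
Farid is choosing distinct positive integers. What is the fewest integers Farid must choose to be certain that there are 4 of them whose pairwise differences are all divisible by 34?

103

Integers whose pairwise differences are multiples of 34 are exactly those sharing a remainder mod 34. By the pigeonhole principle, the 34 residue classes mod 34 are the pigeonholes.
With 102 integers one could put 3 in each residue class and have no class reach 4.
The 103rd integer pushes some class to 4, so 34·3 + 1 = 103.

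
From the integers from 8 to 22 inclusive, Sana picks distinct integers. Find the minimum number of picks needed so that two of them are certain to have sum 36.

Two chosen integers sum to 36 exactly when both halves of some pair {x, 36−x} with 14 ≤ x ≤ 36−x ≤ 22 are chosen — 4 such pairs.
The remaining 7 elements (those with no distinct partner in range) can never complete a 36-sum, so the worst case takes all of them and one from each pair: 7 + 4 = 11.
The 12th integer has to be the second member of some pair, so 11 + 1 = 12.

12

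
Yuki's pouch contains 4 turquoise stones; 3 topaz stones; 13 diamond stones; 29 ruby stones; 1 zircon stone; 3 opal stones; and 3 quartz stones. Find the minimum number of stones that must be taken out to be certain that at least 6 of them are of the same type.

Pigeonhole: put each drawn stone into a box by type. The largest draw with every box below 6 takes min(count, 5) from each type; types with fewer than 5 contribute all they have.
Σ min(cᵢ, 5) = 4 + 3 + 5 + 5 + 1 + 3 + 3 = 24.
Draw number 24 + 1 = 25 must push one box to 6.

25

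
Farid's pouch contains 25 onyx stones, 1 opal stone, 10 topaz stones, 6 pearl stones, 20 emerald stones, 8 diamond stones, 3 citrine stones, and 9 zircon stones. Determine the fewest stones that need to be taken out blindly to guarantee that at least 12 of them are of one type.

60

By pigeonhole, put each drawn stone into a box by type. The largest draw with every box below 12 takes min(count, 11) from each type; types with fewer than 11 contribute all they have.
Σ min(cᵢ, 11) = 11 + 1 + 10 + 6 + 11 + 8 + 3 + 9 = 59.
Draw number 59 + 1 = 60 must push one box to 12.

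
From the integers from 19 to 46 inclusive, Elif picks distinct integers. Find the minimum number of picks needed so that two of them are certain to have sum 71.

18

Two chosen integers sum to 71 exactly when both halves of some pair {x, 71−x} with 25 ≤ x ≤ 71−x ≤ 46 are chosen — 11 such pairs.
The remaining 6 elements (those with no distinct partner in range) can never complete a 71-sum, so the worst case takes all of them and one from each pair: 6 + 11 = 17.
The 18th integer has to be the second member of some pair, so 17 + 1 = 18.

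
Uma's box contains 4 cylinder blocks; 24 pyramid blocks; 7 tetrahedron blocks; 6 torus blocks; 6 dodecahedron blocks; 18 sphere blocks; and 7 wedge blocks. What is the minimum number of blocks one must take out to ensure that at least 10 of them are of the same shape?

Pigeonhole: the 7 shapes are the holes; the blocks drawn are the pigeons.
To avoid 10 of any one shape, the worst case takes at most 9 of each shape, or every block of a shape that has fewer than 9.
That gives 4 + 9 + 7 + 6 + 6 + 9 + 7 = 48 blocks with no shape reaching 10.
The next block forces some shape to 10, so 48 + 1 = 49.

49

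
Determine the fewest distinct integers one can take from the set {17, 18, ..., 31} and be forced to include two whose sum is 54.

12

Group the elements by complementary pair {x, 54−x}: {23,31}, {24,30}, {25,29}, …, giving 4 two-element pairs; the single value 27 (it cannot pair with itself since the integers are distinct); and 6 integers whose partner 54−x falls outside [17,31].
By the pigeonhole principle, treating each of those 11 groups as a pigeonhole, one can pick one integer per group — 11 integers — with no two summing to 54.
The 12th integer lands in an occupied pair, forcing a sum of 54.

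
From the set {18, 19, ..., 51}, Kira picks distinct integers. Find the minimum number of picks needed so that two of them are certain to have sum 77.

22

Group the elements by complementary pair {x, 77−x}: {26,51}, {27,50}, {28,49}, …, giving 13 two-element pairs and 8 integers whose partner 77−x falls outside [18,51].
By pigeonhole, treating each of those 21 groups as a pigeonhole, one can pick one integer per group — 21 integers — with no two summing to 77.
The 22nd integer lands in an occupied pair, forcing a sum of 77.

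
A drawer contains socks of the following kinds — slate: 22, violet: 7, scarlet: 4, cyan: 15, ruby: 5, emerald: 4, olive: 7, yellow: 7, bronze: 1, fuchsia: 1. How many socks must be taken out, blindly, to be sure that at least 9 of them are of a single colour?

53

An adversary could hand out at most 8 socks per colour (8 colours run out sooner): 8 + 7 + 4 + 8 + 5 + 4 + 7 + 7 + 1 + 1 = 52 socks and still no colour has 9.
One more sock lands in a colour already at 8, so 53 draws are enough and 52 are not.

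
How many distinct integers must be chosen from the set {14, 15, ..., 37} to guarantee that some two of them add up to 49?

14

Group the elements by complementary pair {x, 49−x}: {14,35}, {15,34}, {16,33}, …, giving 11 two-element pairs and 2 integers whose partner 49−x falls outside [14,37].
Treating each of those 13 groups as a pigeonhole, one can pick one integer per group — 13 integers — with no two summing to 49.
The 14th integer lands in an occupied pair, forcing a sum of 49.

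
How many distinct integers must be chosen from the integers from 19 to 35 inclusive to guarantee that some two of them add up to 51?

11

A set avoiding the sum 51 can contain at most one of each pair {x, 51−x}, plus the 3 elements whose complement lies outside the range.
The integers 26, …, 35 (10 of them) are such a set: any two sum to at least 26+27 = 53 > 51.
By pigeonhole, any 11th integer completes one of the 7 pairs, so 11 choices force a sum of 51.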